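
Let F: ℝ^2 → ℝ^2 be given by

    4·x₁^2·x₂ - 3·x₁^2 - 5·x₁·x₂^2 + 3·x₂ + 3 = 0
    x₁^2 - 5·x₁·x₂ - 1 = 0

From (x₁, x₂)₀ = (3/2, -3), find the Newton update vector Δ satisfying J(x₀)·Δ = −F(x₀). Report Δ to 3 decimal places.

(-1.565, -0.590)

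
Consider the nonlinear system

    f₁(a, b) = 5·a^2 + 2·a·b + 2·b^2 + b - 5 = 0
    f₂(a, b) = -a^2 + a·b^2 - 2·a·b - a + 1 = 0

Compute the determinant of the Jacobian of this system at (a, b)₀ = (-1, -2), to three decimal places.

-3.000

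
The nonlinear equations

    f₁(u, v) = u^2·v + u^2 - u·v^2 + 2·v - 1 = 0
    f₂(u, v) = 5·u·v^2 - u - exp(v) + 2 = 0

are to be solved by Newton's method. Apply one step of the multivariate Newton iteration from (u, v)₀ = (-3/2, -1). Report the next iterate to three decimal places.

At (-3/2, -1): F = (-1.500, -4.36788).
Jacobian J = [[2·u·v + 2·u - v^2, u^2 - 2·u·v + 2], [5·v^2 - 1, 10·u·v - exp(v)]].
At the point, J = [[-1.000, 1.250], [4.000, 14.63212]] (det J = -19.63212).
Solving J·Δ = −F gives Δ = (-0.840, 0.528).
Then the next iterate is (u, v)₁ = (-2.340, -0.472).

(-2.340, -0.472)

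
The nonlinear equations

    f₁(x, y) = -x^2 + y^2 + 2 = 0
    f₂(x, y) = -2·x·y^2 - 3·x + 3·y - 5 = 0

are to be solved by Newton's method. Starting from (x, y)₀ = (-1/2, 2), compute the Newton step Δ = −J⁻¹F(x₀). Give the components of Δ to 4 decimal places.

At (-1/2, 2): F = (5.7500, 6.5000).
Jacobian J = [[-2·x, 2·y], [-2·y^2 - 3, -4·x·y + 3]].
At the point, J = [[1.0000, 4.0000], [-11.0000, 7.0000]] (det J = 51.0000).
Solving J·Δ = −F gives Δ = (-0.2794, -1.3676).

(-0.2794, -1.3676)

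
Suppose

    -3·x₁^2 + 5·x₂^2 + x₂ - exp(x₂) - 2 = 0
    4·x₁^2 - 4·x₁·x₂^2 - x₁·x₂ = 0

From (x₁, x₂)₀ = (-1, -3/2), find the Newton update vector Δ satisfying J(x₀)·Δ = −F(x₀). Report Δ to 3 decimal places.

(0.397, 0.486)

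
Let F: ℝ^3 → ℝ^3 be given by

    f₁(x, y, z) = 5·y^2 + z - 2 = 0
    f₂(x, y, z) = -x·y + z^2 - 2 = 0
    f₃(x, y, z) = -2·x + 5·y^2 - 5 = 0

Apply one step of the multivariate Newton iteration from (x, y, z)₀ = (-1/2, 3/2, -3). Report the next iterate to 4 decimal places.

(-0.6427, 0.9976, -1.7145)

At (-1/2, 3/2, -3): F = (6.2500, 7.7500, 7.2500).
Jacobian J = [[0, 10·y, 1], [-y, -x, 2·z], [-2, 10·y, 0]].
At the point, J = [[0.0000, 15.0000, 1.0000], [-1.5000, 0.5000, -6.0000], [-2.0000, 15.0000, 0.0000]] (det J = 158.5000).
Solving J·Δ = −F gives Δ = (-0.1427, -0.5024, 1.2855).
Then the next iterate is (x, y, z)₁ = (-0.6427, 0.9976, -1.7145).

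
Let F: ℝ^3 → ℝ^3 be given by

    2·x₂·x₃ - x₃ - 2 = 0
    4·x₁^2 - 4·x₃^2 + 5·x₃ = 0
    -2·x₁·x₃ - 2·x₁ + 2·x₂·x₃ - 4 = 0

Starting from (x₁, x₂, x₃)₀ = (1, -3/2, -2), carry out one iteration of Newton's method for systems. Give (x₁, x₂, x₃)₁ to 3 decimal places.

At (1, -3/2, -2): F = (6.000, -22.000, 4.000).
Jacobian J = [[0, 2·x₃, 2·x₂ - 1], [8·x₁, 0, -8·x₃ + 5], [-2·x₃ - 2, 2·x₃, -2·x₁ + 2·x₂]].
At the point, J = [[0.000, -4.000, -4.000], [8.000, 0.000, 21.000], [2.000, -4.000, -5.000]] (det J = -200.000).
Solving J·Δ = −F gives Δ = (1.280, 0.940, 0.560).
Then the next iterate is (x₁, x₂, x₃)₁ = (2.280, -0.560, -1.440).

(2.280, -0.560, -1.440)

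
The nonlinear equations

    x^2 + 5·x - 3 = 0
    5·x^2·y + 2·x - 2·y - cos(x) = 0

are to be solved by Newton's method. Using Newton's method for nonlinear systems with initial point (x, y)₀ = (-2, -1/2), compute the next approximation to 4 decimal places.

(7.0000, -5.3462)

At (-2, -1/2): F = (-9.0000, -12.583853).
Jacobian J = [[2·x + 5, 0], [10·x·y + sin(x) + 2, 5·x^2 - 2]].
At the point, J = [[1.0000, 0.0000], [11.090703, 18.0000]] (det J = 18.0000).
Solving J·Δ = −F gives Δ = (9.0000, -4.8462).
Then the next iterate is (x, y)₁ = (7.0000, -5.3462).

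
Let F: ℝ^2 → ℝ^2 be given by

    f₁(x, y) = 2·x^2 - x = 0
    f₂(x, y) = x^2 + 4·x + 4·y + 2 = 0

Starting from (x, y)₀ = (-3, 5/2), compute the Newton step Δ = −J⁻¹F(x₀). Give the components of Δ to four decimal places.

At (-3, 5/2): F = (21.0000, 9.0000).
Jacobian J = [[4·x - 1, 0], [2·x + 4, 4]].
At the point, J = [[-13.0000, 0.0000], [-2.0000, 4.0000]] (det J = -52.0000).
Solving J·Δ = −F gives Δ = (1.6154, -1.4423).

(1.6154, -1.4423)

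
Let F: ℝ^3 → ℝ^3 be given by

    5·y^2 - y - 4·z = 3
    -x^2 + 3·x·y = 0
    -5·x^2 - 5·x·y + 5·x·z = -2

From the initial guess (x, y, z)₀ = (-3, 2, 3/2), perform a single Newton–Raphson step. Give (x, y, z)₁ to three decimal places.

At (-3, 2, 3/2): F = (9.000, -27.000, -35.500).
Jacobian J = [[0, 10·y - 1, -4], [-2·x + 3·y, 3·x, 0], [-10·x - 5·y + 5·z, -5·x, 5·x]].
At the point, J = [[0.000, 19.000, -4.000], [12.000, -9.000, 0.000], [27.500, 15.000, -15.000]] (det J = 1710.000).
Solving J·Δ = −F gives Δ = (2.095, -0.207, 1.267).
Then the next iterate is (x, y, z)₁ = (-0.905, 1.793, 2.767).

(-0.905, 1.793, 2.767)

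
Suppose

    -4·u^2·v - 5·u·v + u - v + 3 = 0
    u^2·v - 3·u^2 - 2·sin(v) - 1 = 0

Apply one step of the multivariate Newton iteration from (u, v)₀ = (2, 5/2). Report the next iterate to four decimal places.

(0.6469, 2.7661)

At (2, 5/2): F = (-62.5000, -4.196944).
Jacobian J = [[-8·u·v - 5·v + 1, -4·u^2 - 5·u - 1], [2·u·v - 6·u, u^2 - 2·cos(v)]].
At the point, J = [[-51.5000, -27.0000], [-2.0000, 5.602287]] (det J = -342.517792).
Solving J·Δ = −F gives Δ = (-1.3531, 0.2661).
Then the next iterate is (u, v)₁ = (0.6469, 2.7661).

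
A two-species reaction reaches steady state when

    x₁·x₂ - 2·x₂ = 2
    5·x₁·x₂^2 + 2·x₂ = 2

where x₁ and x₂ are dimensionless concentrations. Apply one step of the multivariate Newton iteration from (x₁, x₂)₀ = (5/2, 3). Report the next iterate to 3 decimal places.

(2.964, 1.216)

At (5/2, 3): F = (-0.500, 116.500).
Jacobian J = [[x₂, x₁ - 2], [5·x₂^2, 10·x₁·x₂ + 2]].
At the point, J = [[3.000, 0.500], [45.000, 77.000]] (det J = 208.500).
Solving J·Δ = −F gives Δ = (0.464, -1.784).
Then the next iterate is (x₁, x₂)₁ = (2.964, 1.216).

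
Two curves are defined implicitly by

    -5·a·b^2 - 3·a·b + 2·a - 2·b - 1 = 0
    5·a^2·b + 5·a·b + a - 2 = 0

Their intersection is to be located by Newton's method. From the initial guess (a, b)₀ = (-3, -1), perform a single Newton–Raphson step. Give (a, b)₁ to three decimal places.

(-1.704, -0.957)

At (-3, -1): F = (1.000, -35.000).
Jacobian J = [[-5·b^2 - 3·b + 2, -10·a·b - 3·a - 2], [10·a·b + 5·b + 1, 5·a^2 + 5·a]].
At the point, J = [[0.000, -23.000], [26.000, 30.000]] (det J = 598.000).
Solving J·Δ = −F gives Δ = (1.296, 0.043).
Then the next iterate is (a, b)₁ = (-1.704, -0.957).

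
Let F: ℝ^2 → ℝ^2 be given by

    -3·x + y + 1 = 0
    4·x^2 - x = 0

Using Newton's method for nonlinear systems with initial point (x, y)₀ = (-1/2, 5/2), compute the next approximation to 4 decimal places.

(-0.2000, -1.6000)

At (-1/2, 5/2): F = (5.0000, 1.5000).
Jacobian J = [[-3, 1], [8·x - 1, 0]].
At the point, J = [[-3.0000, 1.0000], [-5.0000, 0.0000]] (det J = 5.0000).
Solving J·Δ = −F gives Δ = (0.3000, -4.1000).
Then the next iterate is (x, y)₁ = (-0.2000, -1.6000).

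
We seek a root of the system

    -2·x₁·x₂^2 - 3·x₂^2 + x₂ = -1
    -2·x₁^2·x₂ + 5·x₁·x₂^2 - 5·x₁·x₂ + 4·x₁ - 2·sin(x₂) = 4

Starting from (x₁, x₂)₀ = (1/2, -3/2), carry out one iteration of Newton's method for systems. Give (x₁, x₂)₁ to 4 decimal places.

At (1/2, -3/2): F = (-9.5000, 10.119990).
Jacobian J = [[-2·x₂^2, -4·x₁·x₂ - 6·x₂ + 1], [-4·x₁·x₂ + 5·x₂^2 - 5·x₂ + 4, -2·x₁^2 + 10·x₁·x₂ - 5·x₁ - 2·cos(x₂)]].
At the point, J = [[-4.5000, 13.0000], [25.7500, -10.641474]] (det J = -286.863365).
Solving J·Δ = −F gives Δ = (-0.1062, 0.6940).
Then the next iterate is (x₁, x₂)₁ = (0.3938, -0.8060).

(0.3938, -0.8060)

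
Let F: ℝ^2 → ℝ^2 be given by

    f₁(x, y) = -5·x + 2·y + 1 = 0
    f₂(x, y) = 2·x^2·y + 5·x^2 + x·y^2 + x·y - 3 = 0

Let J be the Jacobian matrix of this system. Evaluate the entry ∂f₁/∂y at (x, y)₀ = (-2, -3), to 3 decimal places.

2.000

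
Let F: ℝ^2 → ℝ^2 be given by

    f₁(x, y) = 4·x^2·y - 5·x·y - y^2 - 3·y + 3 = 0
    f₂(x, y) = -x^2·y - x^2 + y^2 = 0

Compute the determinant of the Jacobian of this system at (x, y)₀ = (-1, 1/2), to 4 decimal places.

-15.0000

J = [[8·x·y - 5·y, 4·x^2 - 5·x - 2·y - 3], [-2·x·y - 2·x, -x^2 + 2·y]].
At the point, J = [[-6.5000, 5.0000], [3.0000, 0.0000]].
det J = -15.0000.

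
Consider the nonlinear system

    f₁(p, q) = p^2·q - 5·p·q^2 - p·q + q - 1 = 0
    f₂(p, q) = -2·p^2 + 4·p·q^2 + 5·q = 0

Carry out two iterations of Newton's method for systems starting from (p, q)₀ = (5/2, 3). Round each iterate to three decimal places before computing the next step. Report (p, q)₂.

(1.612, 0.996)

At (5/2, 3): F = (-99.250, 92.500).
Jacobian J = [[2·p·q - 5·q^2 - q, p^2 - 10·p·q - p + 1], [-4·p + 4·q^2, 8·p·q + 5]].
At the point, J = [[-33.000, -70.250], [26.000, 65.000]] (det J = -318.500).
Solving J·Δ = −F gives Δ = (0.147, -1.482).
Then the next iterate is (p, q)₁ = (2.647, 1.518).
Round to (2.647, 1.518) and repeat: F = (-23.36184, 17.97496), J = [[-5.00333, -34.82185], [-1.37070, 37.14517]].
Δ = (-1.035, -0.522), so (p, q)₂ = (1.612, 0.996).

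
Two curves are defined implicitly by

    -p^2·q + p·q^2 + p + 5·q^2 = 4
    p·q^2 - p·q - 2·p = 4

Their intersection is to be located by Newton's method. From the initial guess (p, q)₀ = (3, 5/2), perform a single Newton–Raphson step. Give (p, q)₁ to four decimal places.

(4.8964, 2.1193)

At (3, 5/2): F = (26.5000, 1.2500).
Jacobian J = [[-2·p·q + q^2 + 1, -p^2 + 2·p·q + 10·q], [q^2 - q - 2, 2·p·q - p]].
At the point, J = [[-7.7500, 31.0000], [1.7500, 12.0000]] (det J = -147.2500).
Solving J·Δ = −F gives Δ = (1.8964, -0.3807).
Then the next iterate is (p, q)₁ = (4.8964, 2.1193).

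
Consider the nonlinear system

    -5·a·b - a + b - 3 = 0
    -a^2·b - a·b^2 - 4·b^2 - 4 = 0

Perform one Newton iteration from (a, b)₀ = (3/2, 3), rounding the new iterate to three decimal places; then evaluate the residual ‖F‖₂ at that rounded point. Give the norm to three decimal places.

20.050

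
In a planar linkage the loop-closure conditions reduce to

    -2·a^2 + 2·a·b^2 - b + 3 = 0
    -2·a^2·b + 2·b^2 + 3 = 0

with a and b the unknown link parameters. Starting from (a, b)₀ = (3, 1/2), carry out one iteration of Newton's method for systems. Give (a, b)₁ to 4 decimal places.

(1.8248, 0.5970)

At (3, 1/2): F = (-14.0000, -5.5000).
Jacobian J = [[-4·a + 2·b^2, 4·a·b - 1], [-4·a·b, -2·a^2 + 4·b]].
At the point, J = [[-11.5000, 5.0000], [-6.0000, -16.0000]] (det J = 214.0000).
Solving J·Δ = −F gives Δ = (-1.1752, 0.0970).
Then the next iterate is (a, b)₁ = (1.8248, 0.5970).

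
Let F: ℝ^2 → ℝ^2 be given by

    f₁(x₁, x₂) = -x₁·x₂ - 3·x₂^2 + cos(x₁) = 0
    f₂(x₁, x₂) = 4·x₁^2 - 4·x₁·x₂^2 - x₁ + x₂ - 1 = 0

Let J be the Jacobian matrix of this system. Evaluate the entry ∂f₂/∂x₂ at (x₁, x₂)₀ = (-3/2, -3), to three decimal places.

-35.000

∂f₂/∂x₂ = -8·x₁·x₂ + 1.
At (-3/2, -3) this is -35.000.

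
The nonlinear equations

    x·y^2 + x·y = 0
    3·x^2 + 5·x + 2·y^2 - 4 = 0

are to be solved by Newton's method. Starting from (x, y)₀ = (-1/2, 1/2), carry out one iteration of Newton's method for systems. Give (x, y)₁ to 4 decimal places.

(1.2143, 1.4107)

At (-1/2, 1/2): F = (-0.3750, -5.2500).
Jacobian J = [[y^2 + y, 2·x·y + x], [6·x + 5, 4·y]].
At the point, J = [[0.7500, -1.0000], [2.0000, 2.0000]] (det J = 3.5000).
Solving J·Δ = −F gives Δ = (1.7143, 0.9107).
Then the next iterate is (x, y)₁ = (1.2143, 1.4107).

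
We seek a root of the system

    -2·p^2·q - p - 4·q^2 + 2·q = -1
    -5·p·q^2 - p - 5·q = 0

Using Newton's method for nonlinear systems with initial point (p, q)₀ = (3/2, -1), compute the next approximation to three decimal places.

At (3/2, -1): F = (-2.000, -4.000).
Jacobian J = [[-4·p·q - 1, -2·p^2 - 8·q + 2], [-5·q^2 - 1, -10·p·q - 5]].
At the point, J = [[5.000, 5.500], [-6.000, 10.000]] (det J = 83.000).
Solving J·Δ = −F gives Δ = (-0.024, 0.386).
Then the next iterate is (p, q)₁ = (1.476, -0.614).

(1.476, -0.614)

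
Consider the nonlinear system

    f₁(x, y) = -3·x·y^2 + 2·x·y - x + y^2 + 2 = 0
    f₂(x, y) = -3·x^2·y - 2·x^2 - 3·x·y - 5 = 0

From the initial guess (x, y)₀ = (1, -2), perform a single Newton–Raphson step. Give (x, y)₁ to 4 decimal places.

At (1, -2): F = (-11.0000, 5.0000).
Jacobian J = [[-3·y^2 + 2·y - 1, -6·x·y + 2·x + 2·y], [-6·x·y - 4·x - 3·y, -3·x^2 - 3·x]].
At the point, J = [[-17.0000, 10.0000], [14.0000, -6.0000]] (det J = -38.0000).
Solving J·Δ = −F gives Δ = (0.4211, 1.8158).
Then the next iterate is (x, y)₁ = (1.4211, -0.1842).

(1.4211, -0.1842)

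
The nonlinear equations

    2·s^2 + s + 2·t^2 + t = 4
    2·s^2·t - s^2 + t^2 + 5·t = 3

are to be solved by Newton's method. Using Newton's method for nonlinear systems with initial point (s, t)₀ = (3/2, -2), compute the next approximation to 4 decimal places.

(0.0301, -2.3271)

At (3/2, -2): F = (8.0000, -20.2500).
Jacobian J = [[4·s + 1, 4·t + 1], [4·s·t - 2·s, 2·s^2 + 2·t + 5]].
At the point, J = [[7.0000, -7.0000], [-15.0000, 5.5000]] (det J = -66.5000).
Solving J·Δ = −F gives Δ = (-1.4699, -0.3271).
Then the next iterate is (s, t)₁ = (0.0301, -2.3271).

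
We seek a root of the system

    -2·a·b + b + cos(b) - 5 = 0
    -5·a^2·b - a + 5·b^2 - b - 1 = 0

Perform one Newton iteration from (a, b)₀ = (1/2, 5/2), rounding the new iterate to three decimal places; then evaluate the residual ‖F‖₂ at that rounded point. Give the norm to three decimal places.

3.032

At (1/2, 5/2): F = (-5.80114, 24.125).
Jacobian J = [[-2·b, -2·a - sin(b) + 1], [-10·a·b - 1, -5·a^2 + 10·b - 1]].
At the point, J = [[-5.000, -0.59847], [-13.500, 22.750]] (det J = -121.82937).
Solving J·Δ = −F gives Δ = (-0.965, -1.633).
Then the next iterate is (a, b)₁ = (-0.465, 0.867).
Re-evaluating at (-0.465, 0.867): F = (-2.67957, 1.41911), so ‖F‖₂ = 3.032.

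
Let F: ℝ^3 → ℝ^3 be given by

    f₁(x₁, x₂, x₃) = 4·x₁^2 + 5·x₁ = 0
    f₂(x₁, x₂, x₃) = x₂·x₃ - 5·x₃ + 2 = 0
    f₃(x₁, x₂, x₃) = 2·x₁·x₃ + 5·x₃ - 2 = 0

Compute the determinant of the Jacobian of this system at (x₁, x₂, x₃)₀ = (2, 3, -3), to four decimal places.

-567.0000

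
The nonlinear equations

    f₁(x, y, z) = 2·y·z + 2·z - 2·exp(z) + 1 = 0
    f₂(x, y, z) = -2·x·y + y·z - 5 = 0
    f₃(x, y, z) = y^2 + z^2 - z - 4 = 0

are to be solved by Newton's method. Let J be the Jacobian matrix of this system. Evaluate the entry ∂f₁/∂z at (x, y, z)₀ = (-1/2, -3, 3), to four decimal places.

∂f₁/∂z = 2·y - 2·exp(z) + 2.
At (-1/2, -3, 3) this is -44.1711.

-44.1711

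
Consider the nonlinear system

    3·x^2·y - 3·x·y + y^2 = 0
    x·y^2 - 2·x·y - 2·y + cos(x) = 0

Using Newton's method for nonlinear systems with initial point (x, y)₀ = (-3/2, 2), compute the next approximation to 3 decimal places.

At (-3/2, 2): F = (26.500, -3.92926).
Jacobian J = [[6·x·y - 3·y, 3·x^2 - 3·x + 2·y], [y^2 - 2·y - sin(x), 2·x·y - 2·x - 2]].
At the point, J = [[-24.000, 15.250], [0.99749, -5.000]] (det J = 104.78820).
Solving J·Δ = −F gives Δ = (0.693, -0.648).
Then the next iterate is (x, y)₁ = (-0.807, 1.352).

(-0.807, 1.352)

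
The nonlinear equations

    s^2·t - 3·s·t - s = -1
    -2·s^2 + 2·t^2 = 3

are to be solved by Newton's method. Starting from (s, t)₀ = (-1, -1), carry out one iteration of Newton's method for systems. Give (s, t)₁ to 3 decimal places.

(-0.375, -1.125)

At (-1, -1): F = (-2.000, -3.000).
Jacobian J = [[2·s·t - 3·t - 1, s^2 - 3·s], [-4·s, 4·t]].
At the point, J = [[4.000, 4.000], [4.000, -4.000]] (det J = -32.000).
Solving J·Δ = −F gives Δ = (0.625, -0.125).
Then the next iterate is (s, t)₁ = (-0.375, -1.125).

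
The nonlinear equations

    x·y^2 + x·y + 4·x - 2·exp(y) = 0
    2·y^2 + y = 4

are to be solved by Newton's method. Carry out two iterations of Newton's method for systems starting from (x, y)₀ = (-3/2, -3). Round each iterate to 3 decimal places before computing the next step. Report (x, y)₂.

(-0.046, -1.714)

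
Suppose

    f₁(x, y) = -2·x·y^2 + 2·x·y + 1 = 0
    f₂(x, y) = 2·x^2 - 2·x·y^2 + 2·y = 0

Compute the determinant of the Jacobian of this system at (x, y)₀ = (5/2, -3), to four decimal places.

-488.0000

J = [[-2·y^2 + 2·y, -4·x·y + 2·x], [4·x - 2·y^2, -4·x·y + 2]].
At the point, J = [[-24.0000, 35.0000], [-8.0000, 32.0000]].
det J = -488.0000.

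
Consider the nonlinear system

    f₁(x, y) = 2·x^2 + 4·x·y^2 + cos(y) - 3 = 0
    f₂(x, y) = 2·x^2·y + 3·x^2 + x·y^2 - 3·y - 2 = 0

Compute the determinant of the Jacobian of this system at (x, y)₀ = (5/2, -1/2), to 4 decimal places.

J = [[4·x + 4·y^2, 8·x·y - sin(y)], [4·x·y + 6·x + y^2, 2·x^2 + 2·x·y - 3]].
At the point, J = [[11.0000, -9.520574], [10.2500, 7.0000]].
det J = 174.5859.

174.5859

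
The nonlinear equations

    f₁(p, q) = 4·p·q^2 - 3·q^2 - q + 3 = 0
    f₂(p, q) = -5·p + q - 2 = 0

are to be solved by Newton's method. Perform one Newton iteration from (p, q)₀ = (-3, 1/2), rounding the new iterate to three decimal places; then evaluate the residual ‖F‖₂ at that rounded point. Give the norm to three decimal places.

At (-3, 1/2): F = (-1.250, 13.500).
Jacobian J = [[4·q^2, 8·p·q - 6·q - 1], [-5, 1]].
At the point, J = [[1.000, -16.000], [-5.000, 1.000]] (det J = -79.000).
Solving J·Δ = −F gives Δ = (2.718, 0.092).
Then the next iterate is (p, q)₁ = (-0.282, 0.592).
Re-evaluating at (-0.282, 0.592): F = (0.96128, 0.002), so ‖F‖₂ = 0.961.

0.961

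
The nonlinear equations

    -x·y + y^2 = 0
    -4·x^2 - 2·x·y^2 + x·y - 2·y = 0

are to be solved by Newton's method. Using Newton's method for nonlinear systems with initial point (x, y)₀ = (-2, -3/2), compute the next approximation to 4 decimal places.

At (-2, -3/2): F = (-0.7500, -1.0000).
Jacobian J = [[-y, -x + 2·y], [-8·x - 2·y^2 + y, -4·x·y + x - 2]].
At the point, J = [[1.5000, -1.0000], [10.0000, -16.0000]] (det J = -14.0000).
Solving J·Δ = −F gives Δ = (0.7857, 0.4286).
Then the next iterate is (x, y)₁ = (-1.2143, -1.0714).

(-1.2143, -1.0714)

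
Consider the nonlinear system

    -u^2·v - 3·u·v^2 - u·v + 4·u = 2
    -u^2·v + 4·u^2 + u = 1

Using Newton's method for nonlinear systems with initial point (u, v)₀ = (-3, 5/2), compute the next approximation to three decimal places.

(-1.147, 1.908)

At (-3, 5/2): F = (27.250, 9.500).
Jacobian J = [[-2·u·v - 3·v^2 - v + 4, -u^2 - 6·u·v - u], [-2·u·v + 8·u + 1, -u^2]].
At the point, J = [[-2.250, 39.000], [-8.000, -9.000]] (det J = 332.250).
Solving J·Δ = −F gives Δ = (1.853, -0.592).
Then the next iterate is (u, v)₁ = (-1.147, 1.908).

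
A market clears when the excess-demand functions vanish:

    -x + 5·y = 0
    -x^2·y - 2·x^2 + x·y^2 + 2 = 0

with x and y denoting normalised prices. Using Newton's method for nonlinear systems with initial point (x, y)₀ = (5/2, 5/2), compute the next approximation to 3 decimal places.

At (5/2, 5/2): F = (10.000, -10.500).
Jacobian J = [[-1, 5], [-2·x·y - 4·x + y^2, -x^2 + 2·x·y]].
At the point, J = [[-1.000, 5.000], [-16.250, 6.250]] (det J = 75.000).
Solving J·Δ = −F gives Δ = (-1.533, -2.307).
Then the next iterate is (x, y)₁ = (0.967, 0.193).

(0.967, 0.193)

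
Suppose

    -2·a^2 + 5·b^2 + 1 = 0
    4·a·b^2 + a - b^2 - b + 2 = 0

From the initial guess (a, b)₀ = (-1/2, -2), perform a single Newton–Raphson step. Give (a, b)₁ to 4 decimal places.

(-0.6533, -0.9903)

At (-1/2, -2): F = (20.5000, -8.5000).
Jacobian J = [[-4·a, 10·b], [4·b^2 + 1, 8·a·b - 2·b - 1]].
At the point, J = [[2.0000, -20.0000], [17.0000, 11.0000]] (det J = 362.0000).
Solving J·Δ = −F gives Δ = (-0.1533, 1.0097).
Then the next iterate is (a, b)₁ = (-0.6533, -0.9903).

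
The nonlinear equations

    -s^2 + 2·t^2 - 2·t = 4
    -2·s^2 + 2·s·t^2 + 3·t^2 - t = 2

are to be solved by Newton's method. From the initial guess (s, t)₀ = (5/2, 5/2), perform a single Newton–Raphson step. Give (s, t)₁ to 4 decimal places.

(0.7733, 1.7645)

At (5/2, 5/2): F = (-2.7500, 33.0000).
Jacobian J = [[-2·s, 4·t - 2], [-4·s + 2·t^2, 4·s·t + 6·t - 1]].
At the point, J = [[-5.0000, 8.0000], [2.5000, 39.0000]] (det J = -215.0000).
Solving J·Δ = −F gives Δ = (-1.7267, -0.7355).
Then the next iterate is (s, t)₁ = (0.7733, 1.7645).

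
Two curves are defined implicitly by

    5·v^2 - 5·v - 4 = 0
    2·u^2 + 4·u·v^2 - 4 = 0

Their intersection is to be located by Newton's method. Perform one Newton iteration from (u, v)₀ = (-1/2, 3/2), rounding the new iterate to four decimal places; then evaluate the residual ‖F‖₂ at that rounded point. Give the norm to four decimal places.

At (-1/2, 3/2): F = (-0.2500, -8.0000).
Jacobian J = [[0, 10·v - 5], [4·u + 4·v^2, 8·u·v]].
At the point, J = [[0.0000, 10.0000], [7.0000, -6.0000]] (det J = -70.0000).
Solving J·Δ = −F gives Δ = (1.1643, 0.0250).
Then the next iterate is (u, v)₁ = (0.6643, 1.5250).
Re-evaluating at (0.6643, 1.5250): F = (0.003125, 3.062240), so ‖F‖₂ = 3.0622.

3.0622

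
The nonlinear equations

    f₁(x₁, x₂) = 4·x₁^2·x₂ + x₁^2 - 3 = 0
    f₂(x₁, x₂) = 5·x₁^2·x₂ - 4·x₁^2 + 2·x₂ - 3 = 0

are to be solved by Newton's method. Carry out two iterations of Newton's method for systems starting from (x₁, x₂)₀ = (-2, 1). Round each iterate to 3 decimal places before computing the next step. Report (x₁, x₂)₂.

(-0.808, 1.063)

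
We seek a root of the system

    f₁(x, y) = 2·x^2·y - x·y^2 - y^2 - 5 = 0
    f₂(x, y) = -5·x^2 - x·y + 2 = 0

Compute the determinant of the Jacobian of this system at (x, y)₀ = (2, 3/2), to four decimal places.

-41.0000

J = [[4·x·y - y^2, 2·x^2 - 2·x·y - 2·y], [-10·x - y, -x]].
At the point, J = [[9.7500, -1.0000], [-21.5000, -2.0000]].
det J = -41.0000.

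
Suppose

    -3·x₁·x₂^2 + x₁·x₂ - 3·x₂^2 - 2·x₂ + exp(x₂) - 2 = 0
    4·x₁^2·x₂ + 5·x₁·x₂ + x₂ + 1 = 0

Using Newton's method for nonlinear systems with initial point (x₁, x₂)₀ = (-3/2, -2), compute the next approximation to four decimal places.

(-1.3999, -0.9606)

At (-3/2, -2): F = (11.135335, -4.0000).
Jacobian J = [[-3·x₂^2 + x₂, -6·x₁·x₂ + x₁ - 6·x₂ + exp(x₂) - 2], [8·x₁·x₂ + 5·x₂, 4·x₁^2 + 5·x₁ + 1]].
At the point, J = [[-14.0000, -9.364665], [14.0000, 2.5000]] (det J = 96.105306).
Solving J·Δ = −F gives Δ = (0.1001, 1.0394).
Then the next iterate is (x₁, x₂)₁ = (-1.3999, -0.9606).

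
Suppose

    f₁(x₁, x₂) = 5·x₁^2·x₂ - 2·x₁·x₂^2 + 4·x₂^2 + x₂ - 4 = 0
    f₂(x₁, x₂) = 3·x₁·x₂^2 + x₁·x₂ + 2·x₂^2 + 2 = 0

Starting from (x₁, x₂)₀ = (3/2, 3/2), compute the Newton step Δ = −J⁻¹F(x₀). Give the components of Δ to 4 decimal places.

(-0.2430, -0.8033)

At (3/2, 3/2): F = (16.6250, 18.8750).
Jacobian J = [[10·x₁·x₂ - 2·x₂^2, 5·x₁^2 - 4·x₁·x₂ + 8·x₂ + 1], [3·x₂^2 + x₂, 6·x₁·x₂ + x₁ + 4·x₂]].
At the point, J = [[18.0000, 15.2500], [8.2500, 21.0000]] (det J = 252.1875).
Solving J·Δ = −F gives Δ = (-0.2430, -0.8033).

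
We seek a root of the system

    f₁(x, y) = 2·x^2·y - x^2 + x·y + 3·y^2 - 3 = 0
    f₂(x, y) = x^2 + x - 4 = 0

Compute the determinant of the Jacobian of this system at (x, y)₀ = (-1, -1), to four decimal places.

-5.0000

J = [[4·x·y - 2·x + y, 2·x^2 + x + 6·y], [2·x + 1, 0]].
At the point, J = [[5.0000, -5.0000], [-1.0000, 0.0000]].
det J = -5.0000.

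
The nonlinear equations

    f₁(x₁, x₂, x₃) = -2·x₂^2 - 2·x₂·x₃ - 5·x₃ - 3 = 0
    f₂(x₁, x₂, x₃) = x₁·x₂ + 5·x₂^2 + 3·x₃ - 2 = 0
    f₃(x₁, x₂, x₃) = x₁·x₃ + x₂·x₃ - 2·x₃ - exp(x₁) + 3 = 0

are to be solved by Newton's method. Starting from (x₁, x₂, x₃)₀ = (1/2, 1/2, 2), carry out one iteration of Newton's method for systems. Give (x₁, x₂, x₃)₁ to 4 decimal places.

(19.1338, -2.3268, 2.2434)

At (1/2, 1/2, 2): F = (-15.5000, 5.5000, -0.648721).
Jacobian J = [[0, -4·x₂ - 2·x₃, -2·x₂ - 5], [x₂, x₁ + 10·x₂, 3], [x₃ - exp(x₁), x₃, x₁ + x₂ - 2]].
At the point, J = [[0.0000, -6.0000, -6.0000], [0.5000, 5.5000, 3.0000], [0.351279, 2.0000, -1.0000]] (det J = -3.730819).
Solving J·Δ = −F gives Δ = (18.6338, -2.8268, 0.2434).
Then the next iterate is (x₁, x₂, x₃)₁ = (19.1338, -2.3268, 2.2434).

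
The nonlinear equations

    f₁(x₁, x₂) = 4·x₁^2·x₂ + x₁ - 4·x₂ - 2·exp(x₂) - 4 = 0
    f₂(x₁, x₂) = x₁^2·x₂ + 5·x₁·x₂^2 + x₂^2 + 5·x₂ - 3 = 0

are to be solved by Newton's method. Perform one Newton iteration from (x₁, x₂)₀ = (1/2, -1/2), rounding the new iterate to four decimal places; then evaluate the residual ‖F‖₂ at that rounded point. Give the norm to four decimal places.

At (1/2, -1/2): F = (-3.213061, -4.7500).
Jacobian J = [[8·x₁·x₂ + 1, 4·x₁^2 - 2·exp(x₂) - 4], [2·x₁·x₂ + 5·x₂^2, x₁^2 + 10·x₁·x₂ + 2·x₂ + 5]].
At the point, J = [[-1.0000, -4.213061], [0.7500, 1.7500]] (det J = 1.409796).
Solving J·Δ = −F gives Δ = (18.1834, -5.0786).
Then the next iterate is (x₁, x₂)₁ = (18.6834, -5.5786).
Re-evaluating at (18.6834, -5.5786): F = (-7752.284769, 960.118739), so ‖F‖₂ = 7811.5138.

7811.5138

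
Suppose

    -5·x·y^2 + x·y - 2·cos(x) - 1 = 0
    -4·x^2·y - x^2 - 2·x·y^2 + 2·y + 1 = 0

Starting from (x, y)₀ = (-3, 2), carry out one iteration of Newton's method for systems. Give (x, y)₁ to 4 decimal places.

At (-3, 2): F = (54.979985, -52.0000).
Jacobian J = [[-5·y^2 + y + 2·sin(x), -10·x·y + x], [-8·x·y - 2·x - 2·y^2, -4·x^2 - 4·x·y + 2]].
At the point, J = [[-18.282240, 57.0000], [46.0000, -10.0000]] (det J = -2439.177600).
Solving J·Δ = −F gives Δ = (0.9898, -0.6471).
Then the next iterate is (x, y)₁ = (-2.0102, 1.3529).

(-2.0102, 1.3529)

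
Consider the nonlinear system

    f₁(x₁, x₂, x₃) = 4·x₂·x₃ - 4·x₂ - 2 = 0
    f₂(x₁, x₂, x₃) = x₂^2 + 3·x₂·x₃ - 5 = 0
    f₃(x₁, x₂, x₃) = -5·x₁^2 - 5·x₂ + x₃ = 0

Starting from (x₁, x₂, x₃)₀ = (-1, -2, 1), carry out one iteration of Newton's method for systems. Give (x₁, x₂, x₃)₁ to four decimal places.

At (-1, -2, 1): F = (-2.0000, -7.0000, 6.0000).
Jacobian J = [[0, 4·x₃ - 4, 4·x₂], [0, 2·x₂ + 3·x₃, 3·x₂], [-10·x₁, -5, 1]].
At the point, J = [[0.0000, 0.0000, -8.0000], [0.0000, -1.0000, -6.0000], [10.0000, -5.0000, 1.0000]] (det J = -80.0000).
Solving J·Δ = −F gives Δ = (-3.3250, -5.5000, -0.2500).
Then the next iterate is (x₁, x₂, x₃)₁ = (-4.3250, -7.5000, 0.7500).

(-4.3250, -7.5000, 0.7500)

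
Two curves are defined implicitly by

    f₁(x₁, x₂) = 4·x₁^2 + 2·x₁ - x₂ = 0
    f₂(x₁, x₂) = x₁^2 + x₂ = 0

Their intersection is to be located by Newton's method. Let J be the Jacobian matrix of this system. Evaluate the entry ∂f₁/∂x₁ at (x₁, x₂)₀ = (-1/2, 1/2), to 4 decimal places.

-2.0000

∂f₁/∂x₁ = 8·x₁ + 2.
At (-1/2, 1/2) this is -2.0000.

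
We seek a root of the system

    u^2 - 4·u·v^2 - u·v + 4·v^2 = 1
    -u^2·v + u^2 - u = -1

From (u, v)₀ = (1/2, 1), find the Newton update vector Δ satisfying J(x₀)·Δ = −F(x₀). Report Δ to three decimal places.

(0.431, 0.278)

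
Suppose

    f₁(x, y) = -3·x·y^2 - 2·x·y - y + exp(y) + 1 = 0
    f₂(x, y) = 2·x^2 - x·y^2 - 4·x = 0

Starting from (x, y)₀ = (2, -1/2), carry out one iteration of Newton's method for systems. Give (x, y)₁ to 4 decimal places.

At (2, -1/2): F = (2.606531, -0.5000).
Jacobian J = [[-3·y^2 - 2·y, -6·x·y - 2·x + exp(y) - 1], [4·x - y^2 - 4, -2·x·y]].
At the point, J = [[0.2500, 1.606531], [3.7500, 2.0000]] (det J = -5.524490).
Solving J·Δ = −F gives Δ = (1.0890, -1.7919).
Then the next iterate is (x, y)₁ = (3.0890, -2.2919).

(3.0890, -2.2919)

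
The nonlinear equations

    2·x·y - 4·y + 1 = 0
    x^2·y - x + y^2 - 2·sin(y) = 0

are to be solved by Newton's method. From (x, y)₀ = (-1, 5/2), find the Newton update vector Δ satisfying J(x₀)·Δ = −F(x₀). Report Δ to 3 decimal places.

(27.400, 20.500)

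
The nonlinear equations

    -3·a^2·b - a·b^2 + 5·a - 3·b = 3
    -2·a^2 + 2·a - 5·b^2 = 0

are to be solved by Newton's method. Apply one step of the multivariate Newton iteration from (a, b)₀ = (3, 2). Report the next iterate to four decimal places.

At (3, 2): F = (-60.0000, -32.0000).
Jacobian J = [[-6·a·b - b^2 + 5, -3·a^2 - 2·a·b - 3], [-4·a + 2, -10·b]].
At the point, J = [[-35.0000, -42.0000], [-10.0000, -20.0000]] (det J = 280.0000).
Solving J·Δ = −F gives Δ = (0.5143, -1.8571).
Then the next iterate is (a, b)₁ = (3.5143, 0.1429).

(3.5143, 0.1429)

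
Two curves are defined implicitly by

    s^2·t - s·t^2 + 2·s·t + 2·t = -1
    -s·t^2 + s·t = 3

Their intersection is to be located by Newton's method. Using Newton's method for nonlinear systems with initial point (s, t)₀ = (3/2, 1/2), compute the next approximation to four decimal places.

(12.0000, -4.3478)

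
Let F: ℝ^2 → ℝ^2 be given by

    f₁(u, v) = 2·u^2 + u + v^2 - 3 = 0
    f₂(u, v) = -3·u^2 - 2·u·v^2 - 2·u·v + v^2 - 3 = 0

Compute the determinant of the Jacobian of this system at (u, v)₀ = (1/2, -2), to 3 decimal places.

-31.000

J = [[4·u + 1, 2·v], [-6·u - 2·v^2 - 2·v, -4·u·v - 2·u + 2·v]].
At the point, J = [[3.000, -4.000], [-7.000, -1.000]].
det J = -31.000.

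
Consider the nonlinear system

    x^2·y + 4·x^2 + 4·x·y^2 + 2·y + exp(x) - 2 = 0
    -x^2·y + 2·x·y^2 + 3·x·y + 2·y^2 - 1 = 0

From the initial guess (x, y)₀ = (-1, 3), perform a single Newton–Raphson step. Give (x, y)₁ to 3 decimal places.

(-0.711, 2.135)

At (-1, 3): F = (-24.63212, -13.000).
Jacobian J = [[2·x·y + 8·x + 4·y^2 + exp(x), x^2 + 8·x·y + 2], [-2·x·y + 2·y^2 + 3·y, -x^2 + 4·x·y + 3·x + 4·y]].
At the point, J = [[22.36788, -21.000], [33.000, -4.000]] (det J = 603.52848).
Solving J·Δ = −F gives Δ = (0.289, -0.865).
Then the next iterate is (x, y)₁ = (-0.711, 2.135).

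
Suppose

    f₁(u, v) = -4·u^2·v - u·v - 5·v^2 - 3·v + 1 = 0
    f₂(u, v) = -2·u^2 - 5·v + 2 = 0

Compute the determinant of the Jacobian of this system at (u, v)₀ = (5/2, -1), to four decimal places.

J = [[-8·u·v - v, -4·u^2 - u - 10·v - 3], [-4·u, -5]].
At the point, J = [[21.0000, -20.5000], [-10.0000, -5.0000]].
det J = -310.0000.

-310.0000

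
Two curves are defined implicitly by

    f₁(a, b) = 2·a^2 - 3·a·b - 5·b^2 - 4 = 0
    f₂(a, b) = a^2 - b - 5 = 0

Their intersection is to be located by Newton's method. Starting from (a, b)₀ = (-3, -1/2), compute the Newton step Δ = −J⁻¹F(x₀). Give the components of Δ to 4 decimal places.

(0.7540, -0.0238)

At (-3, -1/2): F = (8.2500, 4.5000).
Jacobian J = [[4·a - 3·b, -3·a - 10·b], [2·a, -1]].
At the point, J = [[-10.5000, 14.0000], [-6.0000, -1.0000]] (det J = 94.5000).
Solving J·Δ = −F gives Δ = (0.7540, -0.0238).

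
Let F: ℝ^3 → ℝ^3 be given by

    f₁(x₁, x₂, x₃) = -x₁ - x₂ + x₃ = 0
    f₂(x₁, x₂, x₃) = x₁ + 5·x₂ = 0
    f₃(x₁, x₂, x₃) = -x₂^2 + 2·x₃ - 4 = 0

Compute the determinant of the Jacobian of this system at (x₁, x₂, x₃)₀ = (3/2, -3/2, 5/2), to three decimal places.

-5.000

J = [[-1, -1, 1], [1, 5, 0], [0, -2·x₂, 2]].
At the point, J = [[-1.000, -1.000, 1.000], [1.000, 5.000, 0.000], [0.000, 3.000, 2.000]].
det J = -5.000.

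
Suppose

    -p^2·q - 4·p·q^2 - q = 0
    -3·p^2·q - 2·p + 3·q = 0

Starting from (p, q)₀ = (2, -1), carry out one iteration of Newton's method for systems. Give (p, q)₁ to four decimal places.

(1.7455, -0.7273)

At (2, -1): F = (-3.0000, 5.0000).
Jacobian J = [[-2·p·q - 4·q^2, -p^2 - 8·p·q - 1], [-6·p·q - 2, -3·p^2 + 3]].
At the point, J = [[0.0000, 11.0000], [10.0000, -9.0000]] (det J = -110.0000).
Solving J·Δ = −F gives Δ = (-0.2545, 0.2727).
Then the next iterate is (p, q)₁ = (1.7455, -0.7273).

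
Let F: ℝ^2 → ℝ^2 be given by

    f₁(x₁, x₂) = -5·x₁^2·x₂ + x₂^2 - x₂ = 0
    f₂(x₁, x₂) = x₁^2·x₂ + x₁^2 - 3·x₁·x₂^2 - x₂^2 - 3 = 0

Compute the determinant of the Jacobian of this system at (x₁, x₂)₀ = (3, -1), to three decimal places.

J = [[-10·x₁·x₂, -5·x₁^2 + 2·x₂ - 1], [2·x₁·x₂ + 2·x₁ - 3·x₂^2, x₁^2 - 6·x₁·x₂ - 2·x₂]].
At the point, J = [[30.000, -48.000], [-3.000, 29.000]].
det J = 726.000.

726.000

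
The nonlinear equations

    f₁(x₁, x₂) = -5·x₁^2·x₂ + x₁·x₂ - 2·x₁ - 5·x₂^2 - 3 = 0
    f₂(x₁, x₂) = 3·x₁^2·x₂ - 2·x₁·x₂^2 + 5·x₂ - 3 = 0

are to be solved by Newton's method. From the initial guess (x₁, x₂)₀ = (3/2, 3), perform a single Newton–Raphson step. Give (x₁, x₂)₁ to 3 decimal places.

(0.378, 2.224)

At (3/2, 3): F = (-80.250, 5.250).
Jacobian J = [[-10·x₁·x₂ + x₂ - 2, -5·x₁^2 + x₁ - 10·x₂], [6·x₁·x₂ - 2·x₂^2, 3·x₁^2 - 4·x₁·x₂ + 5]].
At the point, J = [[-44.000, -39.750], [9.000, -6.250]] (det J = 632.750).
Solving J·Δ = −F gives Δ = (-1.122, -0.776).
Then the next iterate is (x₁, x₂)₁ = (0.378, 2.224).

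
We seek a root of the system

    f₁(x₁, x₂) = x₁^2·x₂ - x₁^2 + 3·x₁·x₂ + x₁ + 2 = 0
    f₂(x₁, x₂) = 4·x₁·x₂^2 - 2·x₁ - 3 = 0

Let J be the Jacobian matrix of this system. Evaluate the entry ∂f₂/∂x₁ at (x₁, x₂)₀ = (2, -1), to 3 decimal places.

2.000

∂f₂/∂x₁ = 4·x₂^2 - 2.
At (2, -1) this is 2.000.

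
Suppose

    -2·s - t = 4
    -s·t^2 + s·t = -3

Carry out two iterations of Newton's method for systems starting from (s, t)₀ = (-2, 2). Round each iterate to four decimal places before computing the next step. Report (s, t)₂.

(-0.9704, -2.0592)

At (-2, 2): F = (-2.0000, 7.0000).
Jacobian J = [[-2, -1], [-t^2 + t, -2·s·t + s]].
At the point, J = [[-2.0000, -1.0000], [-2.0000, 6.0000]] (det J = -14.0000).
Solving J·Δ = −F gives Δ = (-0.3571, -1.2857).
Then the next iterate is (s, t)₁ = (-2.3571, 0.7143).
Round to (-2.3571, 0.7143) and repeat: F = (-0.0001, 2.518974), J = [[-2.0000, -1.0000], [0.204076, 1.010253]].
Δ = (1.3867, -2.7735), so (s, t)₂ = (-0.9704, -2.0592).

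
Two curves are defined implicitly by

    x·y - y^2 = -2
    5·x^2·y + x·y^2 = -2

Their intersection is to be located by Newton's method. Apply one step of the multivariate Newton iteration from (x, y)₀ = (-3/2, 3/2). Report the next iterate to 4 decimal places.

At (-3/2, 3/2): F = (-2.5000, 15.5000).
Jacobian J = [[y, x - 2·y], [10·x·y + y^2, 5·x^2 + 2·x·y]].
At the point, J = [[1.5000, -4.5000], [-20.2500, 6.7500]] (det J = -81.0000).
Solving J·Δ = −F gives Δ = (0.6528, -0.3380).
Then the next iterate is (x, y)₁ = (-0.8472, 1.1620).

(-0.8472, 1.1620)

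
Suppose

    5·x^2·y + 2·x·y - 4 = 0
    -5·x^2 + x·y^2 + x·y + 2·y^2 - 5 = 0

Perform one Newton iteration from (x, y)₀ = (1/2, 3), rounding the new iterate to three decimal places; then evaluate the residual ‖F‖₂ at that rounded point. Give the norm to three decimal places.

At (1/2, 3): F = (2.750, 17.750).
Jacobian J = [[10·x·y + 2·y, 5·x^2 + 2·x], [-10·x + y^2 + y, 2·x·y + x + 4·y]].
At the point, J = [[21.000, 2.250], [7.000, 15.500]] (det J = 309.750).
Solving J·Δ = −F gives Δ = (-0.009, -1.141).
Then the next iterate is (x, y)₁ = (0.491, 1.859).
Re-evaluating at (0.491, 1.859): F = (0.06639, 3.31596), so ‖F‖₂ = 3.317.

3.317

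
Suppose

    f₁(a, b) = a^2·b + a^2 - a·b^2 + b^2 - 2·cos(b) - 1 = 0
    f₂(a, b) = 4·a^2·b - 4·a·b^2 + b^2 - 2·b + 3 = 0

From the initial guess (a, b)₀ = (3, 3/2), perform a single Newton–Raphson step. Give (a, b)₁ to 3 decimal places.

At (3, 3/2): F = (16.85853, 29.250).
Jacobian J = [[2·a·b + 2·a - b^2, a^2 - 2·a·b + 2·b + 2·sin(b)], [8·a·b - 4·b^2, 4·a^2 - 8·a·b + 2·b - 2]].
At the point, J = [[12.750, 4.99499], [27.000, 1.000]] (det J = -122.11473).
Solving J·Δ = −F gives Δ = (-1.058, -0.673).
Then the next iterate is (a, b)₁ = (1.942, 0.827).

(1.942, 0.827)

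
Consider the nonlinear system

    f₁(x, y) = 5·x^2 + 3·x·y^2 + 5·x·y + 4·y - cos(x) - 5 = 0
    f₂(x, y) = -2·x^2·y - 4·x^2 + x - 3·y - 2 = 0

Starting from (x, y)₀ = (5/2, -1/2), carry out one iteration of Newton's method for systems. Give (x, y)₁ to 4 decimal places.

(1.8034, -0.9514)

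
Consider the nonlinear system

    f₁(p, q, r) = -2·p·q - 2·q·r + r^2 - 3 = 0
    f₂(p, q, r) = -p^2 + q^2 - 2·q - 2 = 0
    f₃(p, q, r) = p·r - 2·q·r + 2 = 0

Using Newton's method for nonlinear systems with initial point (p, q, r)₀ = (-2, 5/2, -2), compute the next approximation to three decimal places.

At (-2, 5/2, -2): F = (21.000, -4.750, 16.000).
Jacobian J = [[-2·q, -2·p - 2·r, -2·q + 2·r], [-2·p, 2·q - 2, 0], [r, -2·r, p - 2·q]].
At the point, J = [[-5.000, 8.000, -9.000], [4.000, 3.000, 0.000], [-2.000, 4.000, -7.000]] (det J = 131.000).
Solving J·Δ = −F gives Δ = (0.794, 0.525, 2.359).
Then the next iterate is (p, q, r)₁ = (-1.206, 3.025, 0.359).

(-1.206, 3.025, 0.359)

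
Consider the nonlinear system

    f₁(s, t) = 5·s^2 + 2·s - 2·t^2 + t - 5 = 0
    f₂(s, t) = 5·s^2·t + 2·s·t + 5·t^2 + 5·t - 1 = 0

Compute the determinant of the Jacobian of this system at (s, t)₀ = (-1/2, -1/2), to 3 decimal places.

-5.250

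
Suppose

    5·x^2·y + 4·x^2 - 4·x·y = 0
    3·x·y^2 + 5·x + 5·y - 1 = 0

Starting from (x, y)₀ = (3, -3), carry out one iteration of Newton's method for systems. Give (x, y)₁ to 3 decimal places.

(2.719, -1.551)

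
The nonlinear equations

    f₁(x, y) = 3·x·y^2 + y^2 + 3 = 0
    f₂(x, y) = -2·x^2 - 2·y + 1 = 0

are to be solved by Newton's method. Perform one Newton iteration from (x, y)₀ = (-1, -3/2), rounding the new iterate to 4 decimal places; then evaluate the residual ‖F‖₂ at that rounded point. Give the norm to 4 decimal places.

At (-1, -3/2): F = (-1.5000, 2.0000).
Jacobian J = [[3·y^2, 6·x·y + 2·y], [-4·x, -2]].
At the point, J = [[6.7500, 6.0000], [4.0000, -2.0000]] (det J = -37.5000).
Solving J·Δ = −F gives Δ = (-0.2400, 0.5200).
Then the next iterate is (x, y)₁ = (-1.2400, -0.9800).
Re-evaluating at (-1.2400, -0.9800): F = (0.387712, -0.1152), so ‖F‖₂ = 0.4045.

0.4045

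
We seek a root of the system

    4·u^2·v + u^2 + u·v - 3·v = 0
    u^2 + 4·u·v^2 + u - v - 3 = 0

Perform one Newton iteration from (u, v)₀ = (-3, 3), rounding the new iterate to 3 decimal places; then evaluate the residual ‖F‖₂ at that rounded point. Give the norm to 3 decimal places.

43.845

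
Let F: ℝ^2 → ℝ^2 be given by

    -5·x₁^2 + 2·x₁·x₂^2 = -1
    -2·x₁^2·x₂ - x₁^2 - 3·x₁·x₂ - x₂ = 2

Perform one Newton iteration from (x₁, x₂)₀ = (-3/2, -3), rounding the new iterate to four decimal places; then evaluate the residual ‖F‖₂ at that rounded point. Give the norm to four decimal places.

At (-3/2, -3): F = (-37.2500, -1.2500).
Jacobian J = [[-10·x₁ + 2·x₂^2, 4·x₁·x₂], [-4·x₁·x₂ - 2·x₁ - 3·x₂, -2·x₁^2 - 3·x₁ - 1]].
At the point, J = [[33.0000, 18.0000], [-6.0000, -1.0000]] (det J = 75.0000).
Solving J·Δ = −F gives Δ = (-0.7967, 3.5300).
Then the next iterate is (x₁, x₂)₁ = (-2.2967, 0.5300).
Re-evaluating at (-2.2967, 0.5300): F = (-26.664441, -9.744399), so ‖F‖₂ = 28.3892.

28.3892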